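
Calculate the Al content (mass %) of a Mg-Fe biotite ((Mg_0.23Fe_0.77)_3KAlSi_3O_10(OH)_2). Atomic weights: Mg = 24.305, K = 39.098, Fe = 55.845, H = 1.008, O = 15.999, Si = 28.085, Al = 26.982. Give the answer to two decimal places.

Molar mass of (Mg_0.23Fe_0.77)_3KAlSi_3O_10(OH)_2: 0.69×24.305 + 2.31×55.845 + 1×39.098 + 1×26.982 + 3×28.085 + 12×15.999 + 2×1.008 = 490.111 g/mol.
Mass of Al per formula unit: 1 × 26.982 = 26.982 g.
Weight fraction Al = 26.982 / 490.111 = 0.0551.

5.51 mass %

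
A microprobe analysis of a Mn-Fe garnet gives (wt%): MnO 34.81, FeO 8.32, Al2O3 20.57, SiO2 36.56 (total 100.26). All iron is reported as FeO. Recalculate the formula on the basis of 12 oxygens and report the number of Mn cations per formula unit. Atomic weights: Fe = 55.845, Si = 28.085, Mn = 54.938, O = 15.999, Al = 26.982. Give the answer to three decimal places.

34.81 wt% MnO ÷ 70.937 g/mol = 0.49072 mol, giving 0.49072 Mn and 0.49072 O.
8.32 wt% FeO ÷ 71.844 g/mol = 0.11581 mol, giving 0.11581 Fe and 0.11581 O.
20.57 wt% Al2O3 ÷ 101.961 g/mol = 0.20174 mol, giving 0.40348 Al and 0.60522 O.
36.56 wt% SiO2 ÷ 60.083 g/mol = 0.60849 mol, giving 0.60849 Si and 1.21698 O.
Oxygen sums to 2.42873; scaling by 12/2.42873 = 4.94085 puts the formula on 12 O.
Mn: 0.49072 × 4.94085 = 2.425 atoms per formula unit.

2.425 Mn apfu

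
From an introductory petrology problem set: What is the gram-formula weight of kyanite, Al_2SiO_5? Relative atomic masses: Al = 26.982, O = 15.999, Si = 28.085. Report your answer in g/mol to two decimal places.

Al: 2 × 26.982 = 53.9640
Si: 1 × 28.085 = 28.0850
O: 5 × 15.999 = 79.9950
Summing the contributions gives the formula mass.

162.04 g/mol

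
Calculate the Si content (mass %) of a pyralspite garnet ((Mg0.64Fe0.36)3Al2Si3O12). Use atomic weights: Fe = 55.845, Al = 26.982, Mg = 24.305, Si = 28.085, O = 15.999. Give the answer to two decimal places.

Formula mass = 1.92*24.305 + 1.08*55.845 + 2*26.982 + 3*28.085 + 12*15.999 = 437.185 g/mol, of which 84.255 g is Si.
So Si makes up 84.255/437.185 = 0.1927 of the mass, i.e. 19.27%.

19.27 mass %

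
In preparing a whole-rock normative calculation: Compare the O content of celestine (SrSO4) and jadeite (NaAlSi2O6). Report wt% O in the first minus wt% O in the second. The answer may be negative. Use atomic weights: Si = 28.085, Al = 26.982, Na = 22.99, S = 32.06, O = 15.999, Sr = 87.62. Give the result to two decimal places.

-12.65 percentage points

M(SrSO4) = 183.676 g/mol, so wt% O = 63.996/183.676 × 100 = 34.84%.
M(NaAlSi2O6) = 202.136 g/mol, so wt% O = 95.994/202.136 × 100 = 47.49%.
34.84 − 47.49 = -12.65 pp.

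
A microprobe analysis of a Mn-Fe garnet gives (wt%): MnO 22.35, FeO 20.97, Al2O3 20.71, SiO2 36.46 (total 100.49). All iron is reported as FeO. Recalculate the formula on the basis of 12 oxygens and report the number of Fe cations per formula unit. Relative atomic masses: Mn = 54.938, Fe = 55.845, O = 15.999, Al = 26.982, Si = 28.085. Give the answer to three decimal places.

1.441 Fe apfu

22.35 wt% MnO ÷ 70.937 g/mol = 0.31507 mol, giving 0.31507 Mn and 0.31507 O.
20.97 wt% FeO ÷ 71.844 g/mol = 0.29188 mol, giving 0.29188 Fe and 0.29188 O.
20.71 wt% Al2O3 ÷ 101.961 g/mol = 0.20312 mol, giving 0.40624 Al and 0.60936 O.
36.46 wt% SiO2 ÷ 60.083 g/mol = 0.60683 mol, giving 0.60683 Si and 1.21366 O.
Oxygen sums to 2.42997; scaling by 12/2.42997 = 4.93833 puts the formula on 12 O.
Fe: 0.29188 × 4.93833 = 1.441 atoms per formula unit.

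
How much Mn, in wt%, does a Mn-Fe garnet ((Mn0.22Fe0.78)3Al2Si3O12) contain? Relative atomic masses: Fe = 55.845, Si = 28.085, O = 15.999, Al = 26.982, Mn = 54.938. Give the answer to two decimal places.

7.29 wt%

M((Mn0.22Fe0.78)3Al2Si3O12) = 497.143 g/mol.
Mn contributes 0.66 × 54.938 = 36.259 g per mole.
36.259/497.143 = 0.0729 → 7.29%.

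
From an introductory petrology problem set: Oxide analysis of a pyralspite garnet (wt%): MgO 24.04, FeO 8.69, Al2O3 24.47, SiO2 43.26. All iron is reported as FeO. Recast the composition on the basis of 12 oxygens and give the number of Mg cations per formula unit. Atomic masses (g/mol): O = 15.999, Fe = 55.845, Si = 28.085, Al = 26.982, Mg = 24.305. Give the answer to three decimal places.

MgO (M=40.304): mol = 0.59647; Mg = 0.59647, O = 0.59647.
FeO (M=71.844): mol = 0.12096; Fe = 0.12096, O = 0.12096.
Al2O3 (M=101.961): mol = 0.23999; Al = 0.47998, O = 0.71997.
SiO2 (M=60.083): mol = 0.72000; Si = 0.72000, O = 1.44000.
ΣO = 2.87740; factor = 12/ΣO = 4.17043.
Mg apfu = 0.59647 × 4.17043 = 2.488.

2.488 Mg apfu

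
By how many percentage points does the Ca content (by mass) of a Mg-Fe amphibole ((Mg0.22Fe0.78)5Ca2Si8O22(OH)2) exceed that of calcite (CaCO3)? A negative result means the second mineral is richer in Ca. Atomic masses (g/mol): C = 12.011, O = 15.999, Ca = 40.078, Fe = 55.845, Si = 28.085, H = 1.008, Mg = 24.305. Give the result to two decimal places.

First mineral: 80.156 g Ca in 935.359 g formula = 8.57 wt% Ca.
Second mineral: 40.078 g Ca in 100.086 g formula = 40.04 wt% Ca.
8.57% − 40.04% gives a difference of -31.47 percentage points.

-31.47 percentage points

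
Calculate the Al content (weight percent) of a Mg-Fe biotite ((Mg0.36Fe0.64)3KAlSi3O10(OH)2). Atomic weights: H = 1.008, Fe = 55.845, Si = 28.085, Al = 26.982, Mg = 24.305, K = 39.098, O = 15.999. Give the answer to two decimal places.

Molar mass of (Mg0.36Fe0.64)3KAlSi3O10(OH)2: 1.08*24.305 + 1.92*55.845 + 1*39.098 + 1*26.982 + 3*28.085 + 12*15.999 + 2*1.008 = 477.811 g/mol.
Mass of Al per formula unit: 1 × 26.982 = 26.982 g.
Weight fraction Al = 26.982 / 477.811 = 0.0565.

5.65 weight percent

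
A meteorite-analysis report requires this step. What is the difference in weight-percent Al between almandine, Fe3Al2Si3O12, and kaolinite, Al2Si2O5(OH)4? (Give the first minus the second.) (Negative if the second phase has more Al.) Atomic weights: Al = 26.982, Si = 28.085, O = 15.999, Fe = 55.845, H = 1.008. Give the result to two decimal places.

-10.06 percentage points

M(Fe3Al2Si3O12) = 497.742 g/mol, so wt% Al = 53.964/497.742 × 100 = 10.84%.
M(Al2Si2O5(OH)4) = 258.157 g/mol, so wt% Al = 53.964/258.157 × 100 = 20.90%.
10.84 − 20.90 = -10.06 pp.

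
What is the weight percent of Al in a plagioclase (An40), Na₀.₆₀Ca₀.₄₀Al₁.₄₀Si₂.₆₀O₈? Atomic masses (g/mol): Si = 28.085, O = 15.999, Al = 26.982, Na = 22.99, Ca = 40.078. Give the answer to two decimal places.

14.06 weight percent

M(Na₀.₆₀Ca₀.₄₀Al₁.₄₀Si₂.₆₀O₈) = 268.613 g/mol.
Al contributes 1.40 × 26.982 = 37.775 g per mole.
37.775/268.613 = 0.1406 → 14.06%.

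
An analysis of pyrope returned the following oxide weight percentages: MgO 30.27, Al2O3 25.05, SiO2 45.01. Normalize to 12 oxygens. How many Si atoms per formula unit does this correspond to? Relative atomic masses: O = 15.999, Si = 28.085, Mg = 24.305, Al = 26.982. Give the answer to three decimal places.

3.010 Si apfu

30.27 wt% MgO ÷ 40.304 g/mol = 0.75104 mol, giving 0.75104 Mg and 0.75104 O.
25.05 wt% Al2O3 ÷ 101.961 g/mol = 0.24568 mol, giving 0.49136 Al and 0.73704 O.
45.01 wt% SiO2 ÷ 60.083 g/mol = 0.74913 mol, giving 0.74913 Si and 1.49826 O.
Oxygen sums to 2.98634; scaling by 12/2.98634 = 4.01830 puts the formula on 12 O.
Si: 0.74913 × 4.01830 = 3.010 atoms per formula unit.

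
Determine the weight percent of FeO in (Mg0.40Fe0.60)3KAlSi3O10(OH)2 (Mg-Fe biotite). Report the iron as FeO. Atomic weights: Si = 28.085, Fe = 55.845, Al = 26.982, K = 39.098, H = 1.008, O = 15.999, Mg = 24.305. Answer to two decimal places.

Formula mass = 474.026 g/mol.
1.80 Fe → 1.8000 mol FeO per formula unit; M(FeO) = 71.844, so FeO mass = 129.319 g.
129.319/474.026 × 100 = 27.28 wt%.

27.28 wt%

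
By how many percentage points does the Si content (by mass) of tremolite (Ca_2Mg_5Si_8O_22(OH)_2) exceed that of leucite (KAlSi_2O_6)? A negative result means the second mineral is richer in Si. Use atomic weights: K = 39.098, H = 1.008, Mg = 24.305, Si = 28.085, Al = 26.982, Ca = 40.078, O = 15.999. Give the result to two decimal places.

1.92 percentage points

First mineral: 224.680 g Si in 812.353 g formula = 27.66 wt% Si.
Second mineral: 56.170 g Si in 218.244 g formula = 25.74 wt% Si.
27.66% − 25.74% gives a difference of 1.92 percentage points.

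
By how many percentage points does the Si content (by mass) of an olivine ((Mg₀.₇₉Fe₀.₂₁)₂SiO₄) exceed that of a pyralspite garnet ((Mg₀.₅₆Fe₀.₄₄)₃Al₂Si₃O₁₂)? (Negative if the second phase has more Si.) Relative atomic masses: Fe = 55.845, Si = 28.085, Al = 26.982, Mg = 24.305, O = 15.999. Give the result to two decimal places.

-0.70 percentage points

Si in (Mg₀.₇₉Fe₀.₂₁)₂SiO₄: molar mass 153.938 g/mol; 1×28.085 = 28.085 g → 18.24 wt%.
Si in (Mg₀.₅₆Fe₀.₄₄)₃Al₂Si₃O₁₂: molar mass 444.755 g/mol; 3×28.085 = 84.255 g → 18.94 wt%.
Difference = 18.24 − 18.94 = -0.70 percentage points.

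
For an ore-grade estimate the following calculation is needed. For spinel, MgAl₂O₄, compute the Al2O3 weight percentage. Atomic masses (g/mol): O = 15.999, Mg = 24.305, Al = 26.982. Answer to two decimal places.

Formula mass = 142.265 g/mol.
2 Al → 1.0000 mol Al2O3 per formula unit; M(Al2O3) = 101.961, so Al2O3 mass = 101.961 g.
101.961/142.265 × 100 = 71.67 wt%.

71.67 wt%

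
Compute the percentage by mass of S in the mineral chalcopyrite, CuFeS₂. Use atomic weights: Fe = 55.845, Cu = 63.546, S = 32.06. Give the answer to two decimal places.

Molar mass of CuFeS₂: 1×63.546 + 1×55.845 + 2×32.06 = 183.511 g/mol.
Mass of S per formula unit: 2 × 32.06 = 64.120 g.
Weight fraction S = 64.120 / 183.511 = 0.3494.

34.94 wt%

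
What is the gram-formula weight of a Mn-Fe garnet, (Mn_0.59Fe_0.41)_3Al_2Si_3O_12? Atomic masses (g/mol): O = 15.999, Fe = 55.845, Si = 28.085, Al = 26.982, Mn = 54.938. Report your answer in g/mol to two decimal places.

M = 1.77·54.938 + 1.23·55.845 + 2·26.982 + 3·28.085 + 12·15.999

496.14 g/mol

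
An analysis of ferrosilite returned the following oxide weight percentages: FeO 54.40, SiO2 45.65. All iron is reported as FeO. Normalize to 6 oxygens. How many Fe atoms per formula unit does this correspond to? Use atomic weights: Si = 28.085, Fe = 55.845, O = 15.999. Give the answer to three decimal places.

1.995 Fe apfu

54.40 wt% FeO ÷ 71.844 g/mol = 0.75720 mol, giving 0.75720 Fe and 0.75720 O.
45.65 wt% SiO2 ÷ 60.083 g/mol = 0.75978 mol, giving 0.75978 Si and 1.51956 O.
Oxygen sums to 2.27676; scaling by 6/2.27676 = 2.63532 puts the formula on 6 O.
Fe: 0.75720 × 2.63532 = 1.995 atoms per formula unit.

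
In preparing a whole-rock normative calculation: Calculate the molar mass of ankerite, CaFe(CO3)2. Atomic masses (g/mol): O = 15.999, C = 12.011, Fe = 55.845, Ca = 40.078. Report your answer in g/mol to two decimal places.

215.94 g/mol

The formula mass is the sum 1·40.078 + 1·55.845 + 2·12.011 + 6·15.999.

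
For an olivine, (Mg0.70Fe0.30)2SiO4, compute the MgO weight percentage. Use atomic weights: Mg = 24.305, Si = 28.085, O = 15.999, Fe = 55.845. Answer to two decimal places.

35.35 wt%

Formula mass = 159.615 g/mol.
1.40 Mg → 1.4000 mol MgO per formula unit; M(MgO) = 40.304, so MgO mass = 56.426 g.
56.426/159.615 × 100 = 35.35 wt%.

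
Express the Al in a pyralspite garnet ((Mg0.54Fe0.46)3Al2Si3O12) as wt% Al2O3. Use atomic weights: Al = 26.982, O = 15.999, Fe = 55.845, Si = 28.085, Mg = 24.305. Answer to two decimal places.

M((Mg0.54Fe0.46)3Al2Si3O12) = 446.647 g/mol; M(Al2O3) = 101.961 g/mol.
Moles Al2O3 per formula unit = 2 Al ÷ 2 = 1.0000.
Al2O3 fraction = (1.0000 × 101.961) / 446.647 = 101.961/446.647 = 0.2283.

22.83 wt%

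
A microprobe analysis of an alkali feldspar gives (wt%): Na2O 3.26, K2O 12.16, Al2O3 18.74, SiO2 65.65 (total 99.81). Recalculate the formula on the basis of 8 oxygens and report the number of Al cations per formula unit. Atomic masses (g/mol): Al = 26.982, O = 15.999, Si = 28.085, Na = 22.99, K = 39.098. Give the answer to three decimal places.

1.008 Al apfu

Na2O: 3.26/61.979 = 0.05260 mol → 0.10520 mol Na, 0.05260 mol O.
K2O: 12.16/94.195 = 0.12909 mol → 0.25818 mol K, 0.12909 mol O.
Al2O3: 18.74/101.961 = 0.18380 mol → 0.36760 mol Al, 0.55140 mol O.
SiO2: 65.65/60.083 = 1.09266 mol → 1.09266 mol Si, 2.18532 mol O.
Total oxygen = 2.91841 mol. Normalization factor = 8/2.91841 = 2.74122.
Al per 8 O = 0.36760 × 2.74122 = 1.008.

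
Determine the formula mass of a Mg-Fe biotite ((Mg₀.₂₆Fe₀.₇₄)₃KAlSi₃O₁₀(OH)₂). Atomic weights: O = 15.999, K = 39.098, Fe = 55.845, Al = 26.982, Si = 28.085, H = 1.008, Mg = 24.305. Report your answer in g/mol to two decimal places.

Mg: 0.78 × 24.305 = 18.9579
Fe: 2.22 × 55.845 = 123.9759
K: 1 × 39.098 = 39.0980
Al: 1 × 26.982 = 26.9820
Si: 3 × 28.085 = 84.2550
O: 12 × 15.999 = 191.9880
H: 2 × 1.008 = 2.0160
Summing the contributions gives the formula mass.

487.27 g/mol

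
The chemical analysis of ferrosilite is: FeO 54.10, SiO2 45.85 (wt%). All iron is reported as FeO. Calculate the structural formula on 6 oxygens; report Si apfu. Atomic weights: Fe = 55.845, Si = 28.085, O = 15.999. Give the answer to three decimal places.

2.009 Si apfu

FeO: 54.10/71.844 = 0.75302 mol → 0.75302 mol Fe, 0.75302 mol O.
SiO2: 45.85/60.083 = 0.76311 mol → 0.76311 mol Si, 1.52622 mol O.
Total oxygen = 2.27924 mol. Normalization factor = 6/2.27924 = 2.63246.
Si per 6 O = 0.76311 × 2.63246 = 2.009.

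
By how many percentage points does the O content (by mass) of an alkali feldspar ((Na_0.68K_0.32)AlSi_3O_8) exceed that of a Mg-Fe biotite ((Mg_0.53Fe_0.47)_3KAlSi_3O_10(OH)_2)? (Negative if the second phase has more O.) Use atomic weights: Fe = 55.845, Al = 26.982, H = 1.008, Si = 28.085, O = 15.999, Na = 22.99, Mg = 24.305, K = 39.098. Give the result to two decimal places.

O in (Na_0.68K_0.32)AlSi_3O_8: molar mass 267.374 g/mol; 8×15.999 = 127.992 g → 47.87 wt%.
O in (Mg_0.53Fe_0.47)_3KAlSi_3O_10(OH)_2: molar mass 461.725 g/mol; 12×15.999 = 191.988 g → 41.58 wt%.
Difference = 47.87 − 41.58 = 6.29 percentage points.

6.29 percentage points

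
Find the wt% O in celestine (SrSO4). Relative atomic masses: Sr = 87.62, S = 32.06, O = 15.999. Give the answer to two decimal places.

34.84 mass %

Formula mass = 1*87.62 + 1*32.06 + 4*15.999 = 183.676 g/mol, of which 63.996 g is O.
So O makes up 63.996/183.676 = 0.3484 of the mass, i.e. 34.84%.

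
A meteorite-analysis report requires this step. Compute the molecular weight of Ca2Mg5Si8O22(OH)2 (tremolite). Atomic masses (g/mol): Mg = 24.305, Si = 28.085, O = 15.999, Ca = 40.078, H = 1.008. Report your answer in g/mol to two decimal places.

M = 2×40.078 + 5×24.305 + 8×28.085 + 24×15.999 + 2×1.008

812.35 g/mol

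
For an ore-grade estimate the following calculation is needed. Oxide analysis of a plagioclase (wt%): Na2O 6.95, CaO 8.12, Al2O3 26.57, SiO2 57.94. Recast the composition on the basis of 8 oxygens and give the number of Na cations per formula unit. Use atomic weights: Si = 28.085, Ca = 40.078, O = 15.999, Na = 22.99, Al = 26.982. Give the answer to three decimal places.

6.95 wt% Na2O ÷ 61.979 g/mol = 0.11213 mol, giving 0.22426 Na and 0.11213 O.
8.12 wt% CaO ÷ 56.077 g/mol = 0.14480 mol, giving 0.14480 Ca and 0.14480 O.
26.57 wt% Al2O3 ÷ 101.961 g/mol = 0.26059 mol, giving 0.52118 Al and 0.78177 O.
57.94 wt% SiO2 ÷ 60.083 g/mol = 0.96433 mol, giving 0.96433 Si and 1.92866 O.
Oxygen sums to 2.96736; scaling by 8/2.96736 = 2.69600 puts the formula on 8 O.
Na: 0.22426 × 2.69600 = 0.605 atoms per formula unit.

0.605 Na apfu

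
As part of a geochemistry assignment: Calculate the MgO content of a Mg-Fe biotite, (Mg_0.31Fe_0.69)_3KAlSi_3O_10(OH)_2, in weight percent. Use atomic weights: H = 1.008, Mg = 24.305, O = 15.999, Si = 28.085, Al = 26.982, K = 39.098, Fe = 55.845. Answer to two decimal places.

7.77 wt%

Formula mass = 482.542 g/mol.
0.93 Mg → 0.9300 mol MgO per formula unit; M(MgO) = 40.304, so MgO mass = 37.483 g.
37.483/482.542 × 100 = 7.77 wt%.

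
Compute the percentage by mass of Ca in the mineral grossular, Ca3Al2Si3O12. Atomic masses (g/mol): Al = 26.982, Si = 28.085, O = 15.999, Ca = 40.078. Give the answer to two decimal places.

Formula mass = 3*40.078 + 2*26.982 + 3*28.085 + 12*15.999 = 450.441 g/mol, of which 120.234 g is Ca.
So Ca makes up 120.234/450.441 = 0.2669 of the mass, i.e. 26.69%.

26.69 wt%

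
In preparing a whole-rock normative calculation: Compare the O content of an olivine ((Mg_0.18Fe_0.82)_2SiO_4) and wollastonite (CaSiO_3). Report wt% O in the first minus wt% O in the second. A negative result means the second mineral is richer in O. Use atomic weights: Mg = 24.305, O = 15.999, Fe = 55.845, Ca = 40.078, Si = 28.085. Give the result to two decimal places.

M((Mg_0.18Fe_0.82)_2SiO_4) = 192.417 g/mol, so wt% O = 63.996/192.417 × 100 = 33.26%.
M(CaSiO_3) = 116.160 g/mol, so wt% O = 47.997/116.160 × 100 = 41.32%.
33.26 − 41.32 = -8.06 pp.

-8.06 percentage points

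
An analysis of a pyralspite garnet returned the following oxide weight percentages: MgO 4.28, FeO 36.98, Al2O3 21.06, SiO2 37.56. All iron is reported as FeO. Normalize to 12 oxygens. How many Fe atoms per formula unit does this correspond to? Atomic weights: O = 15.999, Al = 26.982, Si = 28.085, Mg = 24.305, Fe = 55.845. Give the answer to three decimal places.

2.480 Fe apfu

MgO: 4.28/40.304 = 0.10619 mol → 0.10619 mol Mg, 0.10619 mol O.
FeO: 36.98/71.844 = 0.51473 mol → 0.51473 mol Fe, 0.51473 mol O.
Al2O3: 21.06/101.961 = 0.20655 mol → 0.41310 mol Al, 0.61965 mol O.
SiO2: 37.56/60.083 = 0.62514 mol → 0.62514 mol Si, 1.25028 mol O.
Total oxygen = 2.49085 mol. Normalization factor = 12/2.49085 = 4.81763.
Fe per 12 O = 0.51473 × 4.81763 = 2.480.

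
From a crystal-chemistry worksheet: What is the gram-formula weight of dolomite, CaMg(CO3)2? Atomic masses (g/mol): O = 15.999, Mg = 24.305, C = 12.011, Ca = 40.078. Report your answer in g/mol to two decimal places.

184.40 g/mol

Ca: 1 × 40.078 = 40.0780
Mg: 1 × 24.305 = 24.3050
C: 2 × 12.011 = 24.0220
O: 6 × 15.999 = 95.9940
Summing the contributions gives the formula mass.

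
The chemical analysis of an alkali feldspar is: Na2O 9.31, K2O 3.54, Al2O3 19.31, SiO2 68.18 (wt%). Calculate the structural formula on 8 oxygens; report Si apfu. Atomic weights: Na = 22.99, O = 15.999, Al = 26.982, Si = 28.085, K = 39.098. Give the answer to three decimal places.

3.001 Si apfu

Na2O (M=61.979): mol = 0.15021; Na = 0.30042, O = 0.15021.
K2O (M=94.195): mol = 0.03758; K = 0.07516, O = 0.03758.
Al2O3 (M=101.961): mol = 0.18939; Al = 0.37878, O = 0.56817.
SiO2 (M=60.083): mol = 1.13476; Si = 1.13476, O = 2.26952.
ΣO = 3.02548; factor = 8/ΣO = 2.64421.
Si apfu = 1.13476 × 2.64421 = 3.001.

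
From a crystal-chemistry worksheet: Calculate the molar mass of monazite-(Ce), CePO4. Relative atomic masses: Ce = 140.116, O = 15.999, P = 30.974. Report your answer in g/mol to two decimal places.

The formula mass is the sum 1×140.116 + 1×30.974 + 4×15.999.

235.09 g/mol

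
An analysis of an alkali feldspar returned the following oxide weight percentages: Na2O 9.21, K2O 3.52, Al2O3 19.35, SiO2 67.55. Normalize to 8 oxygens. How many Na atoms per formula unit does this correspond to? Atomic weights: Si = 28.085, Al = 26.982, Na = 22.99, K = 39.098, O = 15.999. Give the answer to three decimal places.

Na2O: 9.21/61.979 = 0.14860 mol → 0.29720 mol Na, 0.14860 mol O.
K2O: 3.52/94.195 = 0.03737 mol → 0.07474 mol K, 0.03737 mol O.
Al2O3: 19.35/101.961 = 0.18978 mol → 0.37956 mol Al, 0.56934 mol O.
SiO2: 67.55/60.083 = 1.12428 mol → 1.12428 mol Si, 2.24856 mol O.
Total oxygen = 3.00387 mol. Normalization factor = 8/3.00387 = 2.66323.
Na per 8 O = 0.29720 × 2.66323 = 0.792.

0.792 Na apfu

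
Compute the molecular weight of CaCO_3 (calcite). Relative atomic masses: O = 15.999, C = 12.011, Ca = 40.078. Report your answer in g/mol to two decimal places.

The formula mass is the sum 1·40.078 + 1·12.011 + 3·15.999.

100.09 g/mol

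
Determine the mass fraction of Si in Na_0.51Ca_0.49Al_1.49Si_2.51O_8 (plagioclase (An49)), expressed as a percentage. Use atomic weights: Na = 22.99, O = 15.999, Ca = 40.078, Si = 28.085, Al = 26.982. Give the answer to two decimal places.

26.10 mass %

Formula mass = 0.51·22.99 + 0.49·40.078 + 1.49·26.982 + 2.51·28.085 + 8·15.999 = 270.052 g/mol, of which 70.493 g is Si.
So Si makes up 70.493/270.052 = 0.2610 of the mass, i.e. 26.10%.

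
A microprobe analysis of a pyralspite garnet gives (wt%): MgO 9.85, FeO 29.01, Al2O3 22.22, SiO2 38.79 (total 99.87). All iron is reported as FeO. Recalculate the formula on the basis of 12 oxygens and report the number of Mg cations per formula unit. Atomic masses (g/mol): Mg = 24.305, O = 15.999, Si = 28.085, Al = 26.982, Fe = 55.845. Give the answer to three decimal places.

MgO (M=40.304): mol = 0.24439; Mg = 0.24439, O = 0.24439.
FeO (M=71.844): mol = 0.40379; Fe = 0.40379, O = 0.40379.
Al2O3 (M=101.961): mol = 0.21793; Al = 0.43586, O = 0.65379.
SiO2 (M=60.083): mol = 0.64561; Si = 0.64561, O = 1.29122.
ΣO = 2.59319; factor = 12/ΣO = 4.62751.
Mg apfu = 0.24439 × 4.62751 = 1.131.

1.131 Mg apfu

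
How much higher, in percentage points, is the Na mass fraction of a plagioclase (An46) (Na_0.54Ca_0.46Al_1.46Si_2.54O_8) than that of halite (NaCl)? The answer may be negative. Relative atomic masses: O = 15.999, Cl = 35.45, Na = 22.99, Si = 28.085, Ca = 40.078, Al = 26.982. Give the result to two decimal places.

-34.73 percentage points

M(Na_0.54Ca_0.46Al_1.46Si_2.54O_8) = 269.572 g/mol, so wt% Na = 12.415/269.572 × 100 = 4.61%.
M(NaCl) = 58.440 g/mol, so wt% Na = 22.990/58.440 × 100 = 39.34%.
4.61 − 39.34 = -34.73 pp.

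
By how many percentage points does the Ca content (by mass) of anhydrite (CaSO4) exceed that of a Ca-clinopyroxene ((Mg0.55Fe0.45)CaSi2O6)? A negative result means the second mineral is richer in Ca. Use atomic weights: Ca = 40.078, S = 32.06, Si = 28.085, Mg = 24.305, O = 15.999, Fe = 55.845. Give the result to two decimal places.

M(CaSO4) = 136.134 g/mol, so wt% Ca = 40.078/136.134 × 100 = 29.44%.
M((Mg0.55Fe0.45)CaSi2O6) = 230.740 g/mol, so wt% Ca = 40.078/230.740 × 100 = 17.37%.
29.44 − 17.37 = 12.07 pp.

12.07 percentage points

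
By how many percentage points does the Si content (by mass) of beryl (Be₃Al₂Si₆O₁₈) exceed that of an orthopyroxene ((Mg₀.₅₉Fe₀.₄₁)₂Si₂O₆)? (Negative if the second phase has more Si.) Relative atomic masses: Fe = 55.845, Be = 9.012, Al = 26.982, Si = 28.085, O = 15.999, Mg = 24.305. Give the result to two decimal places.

6.57 percentage points

First mineral: 168.510 g Si in 537.492 g formula = 31.35 wt% Si.
Second mineral: 56.170 g Si in 226.637 g formula = 24.78 wt% Si.
31.35% − 24.78% gives a difference of 6.57 percentage points.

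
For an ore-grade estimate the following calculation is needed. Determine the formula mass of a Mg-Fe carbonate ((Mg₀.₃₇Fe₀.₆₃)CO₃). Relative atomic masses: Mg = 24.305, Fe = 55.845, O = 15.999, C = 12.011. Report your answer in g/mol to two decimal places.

104.18 g/mol

The formula mass is the sum 0.37(24.305) + 0.63(55.845) + 1(12.011) + 3(15.999).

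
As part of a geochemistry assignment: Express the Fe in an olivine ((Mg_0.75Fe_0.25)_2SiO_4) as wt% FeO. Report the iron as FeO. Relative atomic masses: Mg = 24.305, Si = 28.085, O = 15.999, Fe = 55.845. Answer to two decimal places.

22.96 wt%

Formula mass = 156.461 g/mol.
0.50 Fe → 0.5000 mol FeO per formula unit; M(FeO) = 71.844, so FeO mass = 35.922 g.
35.922/156.461 × 100 = 22.96 wt%.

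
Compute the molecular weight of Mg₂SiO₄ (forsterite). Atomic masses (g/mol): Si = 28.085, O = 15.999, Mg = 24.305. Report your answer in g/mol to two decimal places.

140.69 g/mol

The formula mass is the sum 2*24.305 + 1*28.085 + 4*15.999.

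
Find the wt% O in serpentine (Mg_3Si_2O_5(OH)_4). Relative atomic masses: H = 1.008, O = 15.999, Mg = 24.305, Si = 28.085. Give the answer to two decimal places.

Molar mass of Mg_3Si_2O_5(OH)_4: 3·24.305 + 2·28.085 + 9·15.999 + 4·1.008 = 277.108 g/mol.
Mass of O per formula unit: 9 × 15.999 = 143.991 g.
Weight fraction O = 143.991 / 277.108 = 0.5196.

51.96 wt%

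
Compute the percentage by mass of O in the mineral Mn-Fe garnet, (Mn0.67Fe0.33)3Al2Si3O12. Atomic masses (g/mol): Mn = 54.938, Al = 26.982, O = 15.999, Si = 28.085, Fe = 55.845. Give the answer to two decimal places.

38.71 wt%

Formula mass = 2.01×54.938 + 0.99×55.845 + 2×26.982 + 3×28.085 + 12×15.999 = 495.919 g/mol, of which 191.988 g is O.
So O makes up 191.988/495.919 = 0.3871 of the mass, i.e. 38.71%.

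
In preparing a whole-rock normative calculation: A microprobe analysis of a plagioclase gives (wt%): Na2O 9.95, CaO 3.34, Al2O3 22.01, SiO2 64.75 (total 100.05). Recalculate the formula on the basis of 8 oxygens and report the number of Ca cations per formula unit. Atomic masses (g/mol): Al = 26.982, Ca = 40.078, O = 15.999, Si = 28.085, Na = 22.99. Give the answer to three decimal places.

Na2O (M=61.979): mol = 0.16054; Na = 0.32108, O = 0.16054.
CaO (M=56.077): mol = 0.05956; Ca = 0.05956, O = 0.05956.
Al2O3 (M=101.961): mol = 0.21587; Al = 0.43174, O = 0.64761.
SiO2 (M=60.083): mol = 1.07768; Si = 1.07768, O = 2.15536.
ΣO = 3.02307; factor = 8/ΣO = 2.64632.
Ca apfu = 0.05956 × 2.64632 = 0.158.

0.158 Ca apfu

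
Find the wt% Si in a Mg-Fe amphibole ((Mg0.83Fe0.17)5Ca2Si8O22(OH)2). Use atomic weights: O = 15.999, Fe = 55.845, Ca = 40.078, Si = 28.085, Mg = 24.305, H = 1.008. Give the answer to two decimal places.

26.77 wt%

M((Mg0.83Fe0.17)5Ca2Si8O22(OH)2) = 839.162 g/mol.
Si contributes 8 × 28.085 = 224.680 g per mole.
224.680/839.162 = 0.2677 → 26.77%.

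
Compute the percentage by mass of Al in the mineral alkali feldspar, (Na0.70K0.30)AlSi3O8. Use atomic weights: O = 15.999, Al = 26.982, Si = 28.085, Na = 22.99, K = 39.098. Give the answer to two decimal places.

10.10 weight percent

Molar mass of (Na0.70K0.30)AlSi3O8: 0.70·22.99 + 0.30·39.098 + 1·26.982 + 3·28.085 + 8·15.999 = 267.051 g/mol.
Mass of Al per formula unit: 1 × 26.982 = 26.982 g.
Weight fraction Al = 26.982 / 267.051 = 0.1010.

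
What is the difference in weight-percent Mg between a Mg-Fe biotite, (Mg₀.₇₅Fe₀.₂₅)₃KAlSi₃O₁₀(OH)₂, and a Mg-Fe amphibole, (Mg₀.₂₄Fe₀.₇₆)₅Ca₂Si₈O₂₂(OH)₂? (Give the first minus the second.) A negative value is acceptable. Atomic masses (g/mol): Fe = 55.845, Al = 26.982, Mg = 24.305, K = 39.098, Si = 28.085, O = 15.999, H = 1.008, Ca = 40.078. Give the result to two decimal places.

Mg in (Mg₀.₇₅Fe₀.₂₅)₃KAlSi₃O₁₀(OH)₂: molar mass 440.909 g/mol; 2.25×24.305 = 54.686 g → 12.40 wt%.
Mg in (Mg₀.₂₄Fe₀.₇₆)₅Ca₂Si₈O₂₂(OH)₂: molar mass 932.205 g/mol; 1.20×24.305 = 29.166 g → 3.13 wt%.
Difference = 12.40 − 3.13 = 9.27 percentage points.

9.27 percentage points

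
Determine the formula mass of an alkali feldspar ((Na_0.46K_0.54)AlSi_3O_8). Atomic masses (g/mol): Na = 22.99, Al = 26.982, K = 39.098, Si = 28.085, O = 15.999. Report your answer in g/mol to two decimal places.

Na: 0.46 × 22.99 = 10.5754
K: 0.54 × 39.098 = 21.1129
Al: 1 × 26.982 = 26.9820
Si: 3 × 28.085 = 84.2550
O: 8 × 15.999 = 127.9920
Summing the contributions gives the formula mass.

270.92 g/mol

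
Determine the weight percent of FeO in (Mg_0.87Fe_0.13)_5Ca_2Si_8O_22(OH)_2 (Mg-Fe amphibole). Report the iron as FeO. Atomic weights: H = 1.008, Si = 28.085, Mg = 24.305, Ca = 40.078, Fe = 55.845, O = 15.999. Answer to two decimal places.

M((Mg_0.87Fe_0.13)_5Ca_2Si_8O_22(OH)_2) = 832.854 g/mol; M(FeO) = 71.844 g/mol.
Moles FeO per formula unit = 0.65 Fe ÷ 1 = 0.6500.
FeO fraction = (0.6500 × 71.844) / 832.854 = 46.699/832.854 = 0.0561.

5.61 wt%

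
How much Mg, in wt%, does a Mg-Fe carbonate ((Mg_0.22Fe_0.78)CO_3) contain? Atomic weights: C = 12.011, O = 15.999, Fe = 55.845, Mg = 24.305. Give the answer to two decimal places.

M((Mg_0.22Fe_0.78)CO_3) = 108.914 g/mol.
Mg contributes 0.22 × 24.305 = 5.347 g per mole.
5.347/108.914 = 0.0491 → 4.91%.

4.91 wt%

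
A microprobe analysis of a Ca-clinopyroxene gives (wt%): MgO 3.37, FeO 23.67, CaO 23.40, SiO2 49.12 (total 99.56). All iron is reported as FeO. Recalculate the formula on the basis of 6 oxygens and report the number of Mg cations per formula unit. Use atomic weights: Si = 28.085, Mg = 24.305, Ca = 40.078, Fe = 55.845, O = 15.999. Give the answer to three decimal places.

3.37 wt% MgO ÷ 40.304 g/mol = 0.08361 mol, giving 0.08361 Mg and 0.08361 O.
23.67 wt% FeO ÷ 71.844 g/mol = 0.32946 mol, giving 0.32946 Fe and 0.32946 O.
23.40 wt% CaO ÷ 56.077 g/mol = 0.41728 mol, giving 0.41728 Ca and 0.41728 O.
49.12 wt% SiO2 ÷ 60.083 g/mol = 0.81754 mol, giving 0.81754 Si and 1.63508 O.
Oxygen sums to 2.46543; scaling by 6/2.46543 = 2.43365 puts the formula on 6 O.
Mg: 0.08361 × 2.43365 = 0.203 atoms per formula unit.

0.203 Mg apfu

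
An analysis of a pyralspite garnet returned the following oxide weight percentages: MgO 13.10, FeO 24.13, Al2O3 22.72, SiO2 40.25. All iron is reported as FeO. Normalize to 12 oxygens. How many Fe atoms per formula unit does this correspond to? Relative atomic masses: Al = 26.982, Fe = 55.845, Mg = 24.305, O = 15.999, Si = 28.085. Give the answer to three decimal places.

1.510 Fe apfu

13.10 wt% MgO ÷ 40.304 g/mol = 0.32503 mol, giving 0.32503 Mg and 0.32503 O.
24.13 wt% FeO ÷ 71.844 g/mol = 0.33587 mol, giving 0.33587 Fe and 0.33587 O.
22.72 wt% Al2O3 ÷ 101.961 g/mol = 0.22283 mol, giving 0.44566 Al and 0.66849 O.
40.25 wt% SiO2 ÷ 60.083 g/mol = 0.66991 mol, giving 0.66991 Si and 1.33982 O.
Oxygen sums to 2.66921; scaling by 12/2.66921 = 4.49571 puts the formula on 12 O.
Fe: 0.33587 × 4.49571 = 1.510 atoms per formula unit.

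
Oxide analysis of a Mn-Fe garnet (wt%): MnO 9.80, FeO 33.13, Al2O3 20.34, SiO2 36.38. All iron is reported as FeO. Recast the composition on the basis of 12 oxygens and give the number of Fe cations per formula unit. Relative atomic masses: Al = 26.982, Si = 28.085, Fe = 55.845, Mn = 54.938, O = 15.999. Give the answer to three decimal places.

9.80 wt% MnO ÷ 70.937 g/mol = 0.13815 mol, giving 0.13815 Mn and 0.13815 O.
33.13 wt% FeO ÷ 71.844 g/mol = 0.46114 mol, giving 0.46114 Fe and 0.46114 O.
20.34 wt% Al2O3 ÷ 101.961 g/mol = 0.19949 mol, giving 0.39898 Al and 0.59847 O.
36.38 wt% SiO2 ÷ 60.083 g/mol = 0.60550 mol, giving 0.60550 Si and 1.21100 O.
Oxygen sums to 2.40876; scaling by 12/2.40876 = 4.98182 puts the formula on 12 O.
Fe: 0.46114 × 4.98182 = 2.297 atoms per formula unit.

2.297 Fe apfu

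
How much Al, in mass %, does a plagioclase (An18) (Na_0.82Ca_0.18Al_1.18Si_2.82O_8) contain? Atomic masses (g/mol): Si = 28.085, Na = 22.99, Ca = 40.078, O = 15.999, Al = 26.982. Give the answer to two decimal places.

12.01 mass %

Formula mass = 0.82×22.99 + 0.18×40.078 + 1.18×26.982 + 2.82×28.085 + 8×15.999 = 265.096 g/mol, of which 31.839 g is Al.
So Al makes up 31.839/265.096 = 0.1201 of the mass, i.e. 12.01%.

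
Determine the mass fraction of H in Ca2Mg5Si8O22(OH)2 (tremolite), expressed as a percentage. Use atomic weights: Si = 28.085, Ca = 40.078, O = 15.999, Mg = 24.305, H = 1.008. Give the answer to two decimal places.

Molar mass of Ca2Mg5Si8O22(OH)2: 2*40.078 + 5*24.305 + 8*28.085 + 24*15.999 + 2*1.008 = 812.353 g/mol.
Mass of H per formula unit: 2 × 1.008 = 2.016 g.
Weight fraction H = 2.016 / 812.353 = 0.0025.

0.25 mass %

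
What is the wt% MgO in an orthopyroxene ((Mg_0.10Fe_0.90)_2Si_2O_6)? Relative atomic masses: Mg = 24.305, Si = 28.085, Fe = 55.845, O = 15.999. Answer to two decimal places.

3.13 wt%

M((Mg_0.10Fe_0.90)_2Si_2O_6) = 257.546 g/mol; M(MgO) = 40.304 g/mol.
Moles MgO per formula unit = 0.20 Mg ÷ 1 = 0.2000.
MgO fraction = (0.2000 × 40.304) / 257.546 = 8.061/257.546 = 0.0313.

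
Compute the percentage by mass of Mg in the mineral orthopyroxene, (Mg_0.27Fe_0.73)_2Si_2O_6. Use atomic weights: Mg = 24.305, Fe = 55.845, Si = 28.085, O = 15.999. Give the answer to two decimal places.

M((Mg_0.27Fe_0.73)_2Si_2O_6) = 246.822 g/mol.
Mg contributes 0.54 × 24.305 = 13.125 g per mole.
13.125/246.822 = 0.0532 → 5.32%.

5.32 weight percent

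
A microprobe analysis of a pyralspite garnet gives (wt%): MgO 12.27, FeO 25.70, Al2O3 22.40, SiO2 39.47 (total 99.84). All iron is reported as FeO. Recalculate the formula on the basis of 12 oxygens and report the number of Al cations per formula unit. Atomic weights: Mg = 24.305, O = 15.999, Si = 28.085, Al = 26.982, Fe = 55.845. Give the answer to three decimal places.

MgO (M=40.304): mol = 0.30444; Mg = 0.30444, O = 0.30444.
FeO (M=71.844): mol = 0.35772; Fe = 0.35772, O = 0.35772.
Al2O3 (M=101.961): mol = 0.21969; Al = 0.43938, O = 0.65907.
SiO2 (M=60.083): mol = 0.65692; Si = 0.65692, O = 1.31384.
ΣO = 2.63507; factor = 12/ΣO = 4.55396.
Al apfu = 0.43938 × 4.55396 = 2.001.

2.001 Al apfu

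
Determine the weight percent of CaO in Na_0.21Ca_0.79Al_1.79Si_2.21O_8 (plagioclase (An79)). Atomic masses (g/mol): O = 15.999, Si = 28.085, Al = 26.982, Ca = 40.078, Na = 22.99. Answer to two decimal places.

16.12 wt%

M(Na_0.21Ca_0.79Al_1.79Si_2.21O_8) = 274.847 g/mol; M(CaO) = 56.077 g/mol.
Moles CaO per formula unit = 0.79 Ca ÷ 1 = 0.7900.
CaO fraction = (0.7900 × 56.077) / 274.847 = 44.301/274.847 = 0.1612.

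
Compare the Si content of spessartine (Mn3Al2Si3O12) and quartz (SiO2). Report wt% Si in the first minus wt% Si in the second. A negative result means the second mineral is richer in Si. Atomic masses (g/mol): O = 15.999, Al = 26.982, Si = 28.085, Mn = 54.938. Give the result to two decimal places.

-29.72 percentage points

M(Mn3Al2Si3O12) = 495.021 g/mol, so wt% Si = 84.255/495.021 × 100 = 17.02%.
M(SiO2) = 60.083 g/mol, so wt% Si = 28.085/60.083 × 100 = 46.74%.
17.02 − 46.74 = -29.72 pp.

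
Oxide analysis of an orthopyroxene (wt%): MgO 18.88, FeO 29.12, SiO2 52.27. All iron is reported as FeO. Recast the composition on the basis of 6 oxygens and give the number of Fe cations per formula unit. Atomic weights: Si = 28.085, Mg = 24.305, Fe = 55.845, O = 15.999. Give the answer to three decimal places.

MgO (M=40.304): mol = 0.46844; Mg = 0.46844, O = 0.46844.
FeO (M=71.844): mol = 0.40532; Fe = 0.40532, O = 0.40532.
SiO2 (M=60.083): mol = 0.86996; Si = 0.86996, O = 1.73992.
ΣO = 2.61368; factor = 6/ΣO = 2.29561.
Fe apfu = 0.40532 × 2.29561 = 0.930.

0.930 Fe apfu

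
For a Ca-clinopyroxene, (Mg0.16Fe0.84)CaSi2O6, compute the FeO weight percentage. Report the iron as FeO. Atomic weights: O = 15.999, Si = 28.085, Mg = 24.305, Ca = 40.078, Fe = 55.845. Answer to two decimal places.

Molar mass of (Mg0.16Fe0.84)CaSi2O6 = 0.16*24.305 + 0.84*55.845 + 1*40.078 + 2*28.085 + 6*15.999 = 243.041 g/mol.
Each formula unit contains 0.84 Fe, equivalent to 0.84/1 = 0.8400 mol FeO.
M(FeO) = 1×55.845 + 1×15.999 = 71.844 g/mol.
Mass of FeO per formula unit = 0.8400 × 71.844 = 60.349 g.
FeO wt% = 60.349 / 243.041 × 100 = 24.83%.

24.83 wt%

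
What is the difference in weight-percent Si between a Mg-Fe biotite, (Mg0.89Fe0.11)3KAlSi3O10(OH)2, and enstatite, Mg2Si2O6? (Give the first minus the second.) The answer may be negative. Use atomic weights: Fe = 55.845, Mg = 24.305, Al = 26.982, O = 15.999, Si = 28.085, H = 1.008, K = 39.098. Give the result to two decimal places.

-8.28 percentage points

Si in (Mg0.89Fe0.11)3KAlSi3O10(OH)2: molar mass 427.662 g/mol; 3×28.085 = 84.255 g → 19.70 wt%.
Si in Mg2Si2O6: molar mass 200.774 g/mol; 2×28.085 = 56.170 g → 27.98 wt%.
Difference = 19.70 − 27.98 = -8.28 percentage points.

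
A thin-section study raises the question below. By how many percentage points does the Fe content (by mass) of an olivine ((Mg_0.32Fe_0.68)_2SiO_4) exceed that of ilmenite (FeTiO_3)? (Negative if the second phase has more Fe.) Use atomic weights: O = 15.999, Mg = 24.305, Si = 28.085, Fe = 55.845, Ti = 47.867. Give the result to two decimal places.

Fe in (Mg_0.32Fe_0.68)_2SiO_4: molar mass 183.585 g/mol; 1.36×55.845 = 75.949 g → 41.37 wt%.
Fe in FeTiO_3: molar mass 151.709 g/mol; 1×55.845 = 55.845 g → 36.81 wt%.
Difference = 41.37 − 36.81 = 4.56 percentage points.

4.56 percentage points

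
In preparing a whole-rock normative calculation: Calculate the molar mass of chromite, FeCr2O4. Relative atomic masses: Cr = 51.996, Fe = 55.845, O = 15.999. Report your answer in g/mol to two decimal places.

Fe: 1 × 55.845 = 55.8450
Cr: 2 × 51.996 = 103.9920
O: 4 × 15.999 = 63.9960
Summing the contributions gives the formula mass.

223.83 g/mol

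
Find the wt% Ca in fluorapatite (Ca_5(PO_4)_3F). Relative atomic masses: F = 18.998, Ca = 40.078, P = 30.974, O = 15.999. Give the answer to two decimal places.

Molar mass of Ca_5(PO_4)_3F: 5*40.078 + 3*30.974 + 12*15.999 + 1*18.998 = 504.298 g/mol.
Mass of Ca per formula unit: 5 × 40.078 = 200.390 g.
Weight fraction Ca = 200.390 / 504.298 = 0.3974.

39.74 wt%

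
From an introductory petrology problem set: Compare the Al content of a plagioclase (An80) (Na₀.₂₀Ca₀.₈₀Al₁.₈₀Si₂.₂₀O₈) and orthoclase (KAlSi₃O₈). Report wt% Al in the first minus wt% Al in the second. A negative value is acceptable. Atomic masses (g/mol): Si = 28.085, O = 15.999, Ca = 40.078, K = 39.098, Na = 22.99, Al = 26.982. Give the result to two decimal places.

7.97 percentage points

M(Na₀.₂₀Ca₀.₈₀Al₁.₈₀Si₂.₂₀O₈) = 275.007 g/mol, so wt% Al = 48.568/275.007 × 100 = 17.66%.
M(KAlSi₃O₈) = 278.327 g/mol, so wt% Al = 26.982/278.327 × 100 = 9.69%.
17.66 − 9.69 = 7.97 pp.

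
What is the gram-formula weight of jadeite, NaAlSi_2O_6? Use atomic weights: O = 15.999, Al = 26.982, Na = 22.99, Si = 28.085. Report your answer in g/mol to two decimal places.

The formula mass is the sum 1×22.99 + 1×26.982 + 2×28.085 + 6×15.999.

202.14 g/mol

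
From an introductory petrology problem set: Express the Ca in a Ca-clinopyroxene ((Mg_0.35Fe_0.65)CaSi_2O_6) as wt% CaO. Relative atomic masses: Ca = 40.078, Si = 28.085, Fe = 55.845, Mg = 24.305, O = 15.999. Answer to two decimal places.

23.66 wt%

Formula mass = 237.048 g/mol.
1 Ca → 1.0000 mol CaO per formula unit; M(CaO) = 56.077, so CaO mass = 56.077 g.
56.077/237.048 × 100 = 23.66 wt%.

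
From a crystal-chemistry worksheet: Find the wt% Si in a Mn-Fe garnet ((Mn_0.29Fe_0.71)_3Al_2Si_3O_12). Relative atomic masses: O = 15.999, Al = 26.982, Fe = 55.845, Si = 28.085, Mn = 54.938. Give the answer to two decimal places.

16.95 mass %

M((Mn_0.29Fe_0.71)_3Al_2Si_3O_12) = 496.953 g/mol.
Si contributes 3 × 28.085 = 84.255 g per mole.
84.255/496.953 = 0.1695 → 16.95%.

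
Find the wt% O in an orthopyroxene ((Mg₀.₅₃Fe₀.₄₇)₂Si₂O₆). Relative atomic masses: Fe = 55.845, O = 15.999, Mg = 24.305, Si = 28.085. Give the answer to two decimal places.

41.66 weight percent

M((Mg₀.₅₃Fe₀.₄₇)₂Si₂O₆) = 230.422 g/mol.
O contributes 6 × 15.999 = 95.994 g per mole.
95.994/230.422 = 0.4166 → 41.66%.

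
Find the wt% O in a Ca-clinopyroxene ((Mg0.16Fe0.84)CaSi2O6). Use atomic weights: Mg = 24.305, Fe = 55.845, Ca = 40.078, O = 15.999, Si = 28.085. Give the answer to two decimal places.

39.50 wt%

Molar mass of (Mg0.16Fe0.84)CaSi2O6: 0.16*24.305 + 0.84*55.845 + 1*40.078 + 2*28.085 + 6*15.999 = 243.041 g/mol.
Mass of O per formula unit: 6 × 15.999 = 95.994 g.
Weight fraction O = 95.994 / 243.041 = 0.3950.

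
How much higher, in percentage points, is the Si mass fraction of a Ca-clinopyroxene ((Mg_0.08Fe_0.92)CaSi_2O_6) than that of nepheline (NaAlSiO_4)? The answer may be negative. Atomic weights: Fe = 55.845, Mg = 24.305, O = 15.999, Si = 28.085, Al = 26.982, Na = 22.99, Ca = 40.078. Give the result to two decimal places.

3.10 percentage points

Si in (Mg_0.08Fe_0.92)CaSi_2O_6: molar mass 245.564 g/mol; 2×28.085 = 56.170 g → 22.87 wt%.
Si in NaAlSiO_4: molar mass 142.053 g/mol; 1×28.085 = 28.085 g → 19.77 wt%.
Difference = 22.87 − 19.77 = 3.10 percentage points.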